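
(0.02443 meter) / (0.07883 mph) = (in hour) 0.02443 meter = 0.02443 m. 1 mph = 0.44704 m/s, so 0.07883 mph = 0.07883 * 0.44704 = 0.035240163 m/s. Combine: 0.02443 m / 0.035240163 m/s = 0.6932431 s. 1 hour = 3600 s, so 0.6932431 s = 0.6932431 / 3600 = 0.00019256753 hour ≈ 0.0001926 hour (4 s.f.). Final answer: 0.0001926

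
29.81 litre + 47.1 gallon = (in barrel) 1 litre = 0.001 m^3, so 29.81 litre = 29.81 * 0.001 = 0.02981 m^3. 1 gallon = 0.0037854118 m^3, so 47.1 gallon = 47.1 * 0.0037854118 = 0.1782929 m^3. Sum: 0.02981 + 0.1782929 = 0.2081029 m^3. 1 barrel = 0.15898729 m^3, so 0.2081029 m^3 = 0.2081029 / 0.15898729 = 1.3089278 barrel ≈ 1.309 barrel (4 s.f.). Final answer: 1.309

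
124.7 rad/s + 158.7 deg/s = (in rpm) 124.7 rad/s is already in rad/s. 1 deg/s = 0.017453293 rad/s, so 158.7 deg/s = 158.7 * 0.017453293 = 2.7698375 rad/s. Sum: 124.7 + 2.7698375 = 127.46984 rad/s. 1 rpm = 0.10471976 rad/s, so 127.46984 rad/s = 127.46984 / 0.10471976 = 1217.2473 rpm ≈ 1217 rpm (4 s.f.). Final answer: 1217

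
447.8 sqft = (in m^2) 41.6. Check: 1 sqft = 0.09290304 m^2, so 447.8 sqft = 447.8 * 0.09290304 = 41.601981 m^2. Result: 41.601981 m^2 ≈ 41.6 m^2 (4 s.f.).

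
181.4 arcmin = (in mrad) 1 arcmin = 0.00029088821 rad, so 181.4 arcmin = 181.4 * 0.00029088821 = 0.052767121 rad. 1 mrad = 0.001 rad, so 0.052767121 rad = 0.052767121 / 0.001 = 52.767121 mrad ≈ 52.77 mrad (4 s.f.). Final answer: 52.77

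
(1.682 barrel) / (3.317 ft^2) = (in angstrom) 1 barrel = 0.15898729 m^3, so 1.682 barrel = 1.682 * 0.15898729 = 0.26741663 m^3. 1 ft^2 = 0.09290304 m^2, so 3.317 ft^2 = 3.317 * 0.09290304 = 0.30815938 m^2. Combine: 0.26741663 m^3 / 0.30815938 m^2 = 0.86778675 m. 1 angstrom = 1e-10 m, so 0.86778675 m = 0.86778675 / 1e-10 = 8.6778675e+09 angstrom ≈ 8.678e+09 angstrom (4 s.f.). Final answer: 8.678e+09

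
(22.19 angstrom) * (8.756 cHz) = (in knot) 1 angstrom = 1e-10 m, so 22.19 angstrom = 22.19 * 1e-10 = 2.219e-09 m. 1 cHz = 0.01 Hz, so 8.756 cHz = 8.756 * 0.01 = 0.08756 Hz. Combine: 2.219e-09 m * 0.08756 Hz = 1.9429564e-10 m/s. 1 knot = 0.51444444 m/s, so 1.9429564e-10 m/s = 1.9429564e-10 / 0.51444444 = 3.7768051e-10 knot ≈ 3.777e-10 knot (4 s.f.). Final answer: 3.777e-10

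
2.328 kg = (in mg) 1 mg = 1e-06 kg, so 2.328 kg = 2.328 / 1e-06 = 2328000 mg ≈ 2.328e+06 mg (4 s.f.). Final answer: 2.328e+06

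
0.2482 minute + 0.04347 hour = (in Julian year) 5.431e-06. Check: 1 minute = 60 s, so 0.2482 minute = 0.2482 * 60 = 14.892 s. 1 hour = 3600 s, so 0.04347 hour = 0.04347 * 3600 = 156.492 s. Sum: 14.892 + 156.492 = 171.384 s. 1 Julian year = 31557600 s, so 171.384 s = 171.384 / 31557600 = 5.4308312e-06 Julian year ≈ 5.431e-06 Julian year (4 s.f.).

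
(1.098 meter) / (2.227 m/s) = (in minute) 1.098 meter = 1.098 m. 2.227 m/s is already in m/s. Combine: 1.098 m / 2.227 m/s = 0.49303996 s. 1 minute = 60 s, so 0.49303996 s = 0.49303996 / 60 = 0.0082173327 minute ≈ 0.008217 minute (4 s.f.). Final answer: 0.008217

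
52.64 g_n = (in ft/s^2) 1694. Check: 1 g_n = 9.80665 m/s^2, so 52.64 g_n = 52.64 * 9.80665 = 516.22206 m/s^2. 1 ft/s^2 = 0.3048 m/s^2, so 516.22206 m/s^2 = 516.22206 / 0.3048 = 1693.6419 ft/s^2 ≈ 1694 ft/s^2 (4 s.f.).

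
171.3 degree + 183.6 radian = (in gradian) 1.188e+04. Check: 1 degree = 0.017453293 rad, so 171.3 degree = 171.3 * 0.017453293 = 2.989749 rad. 183.6 radian = 183.6 rad. Sum: 2.989749 + 183.6 = 186.58975 rad. 1 gradian = 0.015707963 rad, so 186.58975 rad = 186.58975 / 0.015707963 = 11878.672 gradian ≈ 1.188e+04 gradian (4 s.f.).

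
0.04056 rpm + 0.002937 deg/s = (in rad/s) 1 rpm = 0.10471976 rad/s, so 0.04056 rpm = 0.04056 * 0.10471976 = 0.0042474333 rad/s. 1 deg/s = 0.017453293 rad/s, so 0.002937 deg/s = 0.002937 * 0.017453293 = 5.126032e-05 rad/s. Sum: 0.0042474333 + 5.126032e-05 = 0.0042986936 rad/s. Result: 0.0042986936 rad/s ≈ 0.004299 rad/s (4 s.f.). Final answer: 0.004299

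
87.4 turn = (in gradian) 1 turn = 6.2831853 rad, so 87.4 turn = 87.4 * 6.2831853 = 549.1504 rad. 1 gradian = 0.015707963 rad, so 549.1504 rad = 549.1504 / 0.015707963 = 34960 gradian ≈ 3.496e+04 gradian (4 s.f.). Final answer: 3.496e+04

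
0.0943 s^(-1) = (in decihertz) 0.0943 s^(-1) = 0.0943 Hz. 1 decihertz = 0.1 Hz, so 0.0943 Hz = 0.0943 / 0.1 = 0.943 decihertz. Final answer: 0.943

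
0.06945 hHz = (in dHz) 69.45. Check: 1 hHz = 100 Hz, so 0.06945 hHz = 0.06945 * 100 = 6.945 Hz. 1 dHz = 0.1 Hz, so 6.945 Hz = 6.945 / 0.1 = 69.45 dHz.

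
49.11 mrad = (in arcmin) 168.8. Check: 1 mrad = 0.001 rad, so 49.11 mrad = 49.11 * 0.001 = 0.04911 rad. 1 arcmin = 0.00029088821 rad, so 0.04911 rad = 0.04911 / 0.00029088821 = 168.82774 arcmin ≈ 168.8 arcmin (4 s.f.).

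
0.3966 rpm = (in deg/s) 2.38. Check: 1 rpm = 0.10471976 rad/s, so 0.3966 rpm = 0.3966 * 0.10471976 = 0.041531855 rad/s. 1 deg/s = 0.017453293 rad/s, so 0.041531855 rad/s = 0.041531855 / 0.017453293 = 2.3796 deg/s ≈ 2.38 deg/s (4 s.f.).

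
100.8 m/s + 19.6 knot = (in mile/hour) 248. Check: 100.8 m/s is already in m/s. 1 knot = 0.51444444 m/s, so 19.6 knot = 19.6 * 0.51444444 = 10.083111 m/s. Sum: 100.8 + 10.083111 = 110.88311 m/s. 1 mile/hour = 0.44704 m/s, so 110.88311 m/s = 110.88311 / 0.44704 = 248.03846 mile/hour ≈ 248 mile/hour (4 s.f.).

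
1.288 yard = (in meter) 1.178. Check: 1 yard = 0.9144 m, so 1.288 yard = 1.288 * 0.9144 = 1.1777472 m. 1.1777472 m = 1.1777472 meter ≈ 1.178 meter (4 s.f.).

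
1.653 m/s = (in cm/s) 1 cm/s = 0.01 m/s, so 1.653 m/s = 1.653 / 0.01 = 165.3 cm/s. Final answer: 165.3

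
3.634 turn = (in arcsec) 4.71e+06. Check: 1 turn = 6.2831853 rad, so 3.634 turn = 3.634 * 6.2831853 = 22.833095 rad. 1 arcsec = 4.8481368e-06 rad, so 22.833095 rad = 22.833095 / 4.8481368e-06 = 4709664 arcsec ≈ 4.71e+06 arcsec (4 s.f.).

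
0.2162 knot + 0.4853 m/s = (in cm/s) 1 knot = 0.51444444 m/s, so 0.2162 knot = 0.2162 * 0.51444444 = 0.11122289 m/s. 0.4853 m/s is already in m/s. Sum: 0.11122289 + 0.4853 = 0.59652289 m/s. 1 cm/s = 0.01 m/s, so 0.59652289 m/s = 0.59652289 / 0.01 = 59.652289 cm/s ≈ 59.65 cm/s (4 s.f.). Final answer: 59.65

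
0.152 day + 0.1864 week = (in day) 1 day = 86400 s, so 0.152 day = 0.152 * 86400 = 13132.8 s. 1 week = 604800 s, so 0.1864 week = 0.1864 * 604800 = 112734.72 s. Sum: 13132.8 + 112734.72 = 125867.52 s. 1 day = 86400 s, so 125867.52 s = 125867.52 / 86400 = 1.4568 day ≈ 1.457 day (4 s.f.). Final answer: 1.457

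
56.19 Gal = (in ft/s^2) 1 Gal = 0.01 m/s^2, so 56.19 Gal = 56.19 * 0.01 = 0.5619 m/s^2. 1 ft/s^2 = 0.3048 m/s^2, so 0.5619 m/s^2 = 0.5619 / 0.3048 = 1.8435039 ft/s^2 ≈ 1.844 ft/s^2 (4 s.f.). Final answer: 1.844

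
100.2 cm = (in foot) 3.287. Check: 1 cm = 0.01 m, so 100.2 cm = 100.2 * 0.01 = 1.002 m. 1 foot = 0.3048 m, so 1.002 m = 1.002 / 0.3048 = 3.2874016 foot ≈ 3.287 foot (4 s.f.).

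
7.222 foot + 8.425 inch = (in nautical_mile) 0.001304. Check: 1 foot = 0.3048 m, so 7.222 foot = 7.222 * 0.3048 = 2.2012656 m. 1 inch = 0.0254 m, so 8.425 inch = 8.425 * 0.0254 = 0.213995 m. Sum: 2.2012656 + 0.213995 = 2.4152606 m. 1 nautical_mile = 1852 m, so 2.4152606 m = 2.4152606 / 1852 = 0.0013041364 nautical_mile ≈ 0.001304 nautical_mile (4 s.f.).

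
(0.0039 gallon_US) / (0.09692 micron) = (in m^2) 1 gallon_US = 0.0037854118 m^3, so 0.0039 gallon_US = 0.0039 * 0.0037854118 = 1.4763106e-05 m^3. 1 micron = 1e-06 m, so 0.09692 micron = 0.09692 * 1e-06 = 9.692e-08 m. Combine: 1.4763106e-05 m^3 / 9.692e-08 m = 152.3226 m^2. Result: 152.3226 m^2 ≈ 152.3 m^2 (4 s.f.). Final answer: 152.3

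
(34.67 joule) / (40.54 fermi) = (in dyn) 8.552e+19. Check: 34.67 joule = 34.67 J. 1 fermi = 1e-15 m, so 40.54 fermi = 40.54 * 1e-15 = 4.054e-14 m. Combine: 34.67 J / 4.054e-14 m = 8.5520474e+14 N. 1 dyn = 1e-05 N, so 8.5520474e+14 N = 8.5520474e+14 / 1e-05 = 8.5520474e+19 dyn ≈ 8.552e+19 dyn (4 s.f.).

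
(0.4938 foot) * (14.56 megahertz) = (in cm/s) 2.191e+08. Check: 1 foot = 0.3048 m, so 0.4938 foot = 0.4938 * 0.3048 = 0.15051024 m. 1 megahertz = 1000000 Hz, so 14.56 megahertz = 14.56 * 1000000 = 14560000 Hz. Combine: 0.15051024 m * 14560000 Hz = 2191429.1 m/s. 1 cm/s = 0.01 m/s, so 2191429.1 m/s = 2191429.1 / 0.01 = 2.1914291e+08 cm/s ≈ 2.191e+08 cm/s (4 s.f.).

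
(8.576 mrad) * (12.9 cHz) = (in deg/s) 1 mrad = 0.001 rad, so 8.576 mrad = 8.576 * 0.001 = 0.008576 rad. 1 cHz = 0.01 Hz, so 12.9 cHz = 12.9 * 0.01 = 0.129 Hz. Combine: 0.008576 rad * 0.129 Hz = 0.001106304 rad/s. 1 deg/s = 0.017453293 rad/s, so 0.001106304 rad/s = 0.001106304 / 0.017453293 = 0.06338655 deg/s ≈ 0.06339 deg/s (4 s.f.). Final answer: 0.06339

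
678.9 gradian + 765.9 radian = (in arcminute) 2.67e+06. Check: 1 gradian = 0.015707963 rad, so 678.9 gradian = 678.9 * 0.015707963 = 10.664136 rad. 765.9 radian = 765.9 rad. Sum: 10.664136 + 765.9 = 776.56414 rad. 1 arcminute = 0.00029088821 rad, so 776.56414 rad = 776.56414 / 0.00029088821 = 2669630.9 arcminute ≈ 2.67e+06 arcminute (4 s.f.).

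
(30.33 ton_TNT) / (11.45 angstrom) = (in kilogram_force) 1.13e+19. Check: 1 ton_TNT = 4.184e+09 J, so 30.33 ton_TNT = 30.33 * 4.184e+09 = 1.2690072e+11 J. 1 angstrom = 1e-10 m, so 11.45 angstrom = 11.45 * 1e-10 = 1.145e-09 m. Combine: 1.2690072e+11 J / 1.145e-09 m = 1.1083032e+20 N. 1 kilogram_force = 9.80665 N, so 1.1083032e+20 N = 1.1083032e+20 / 9.80665 = 1.1301548e+19 kilogram_force ≈ 1.13e+19 kilogram_force (4 s.f.).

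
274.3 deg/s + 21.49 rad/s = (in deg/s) 1 deg/s = 0.017453293 rad/s, so 274.3 deg/s = 274.3 * 0.017453293 = 4.7874381 rad/s. 21.49 rad/s is already in rad/s. Sum: 4.7874381 + 21.49 = 26.277438 rad/s. 1 deg/s = 0.017453293 rad/s, so 26.277438 rad/s = 26.277438 / 0.017453293 = 1505.5863 deg/s ≈ 1506 deg/s (4 s.f.). Final answer: 1506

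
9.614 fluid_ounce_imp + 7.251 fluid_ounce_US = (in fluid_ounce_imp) 1 fluid_ounce_imp = 2.8413063e-05 m^3, so 9.614 fluid_ounce_imp = 9.614 * 2.8413063e-05 = 0.00027316318 m^3. 1 fluid_ounce_US = 2.957353e-05 m^3, so 7.251 fluid_ounce_US = 7.251 * 2.957353e-05 = 0.00021443766 m^3. Sum: 0.00027316318 + 0.00021443766 = 0.00048760085 m^3. 1 fluid_ounce_imp = 2.8413063e-05 m^3, so 0.00048760085 m^3 = 0.00048760085 / 2.8413063e-05 = 17.161151 fluid_ounce_imp ≈ 17.16 fluid_ounce_imp (4 s.f.). Final answer: 17.16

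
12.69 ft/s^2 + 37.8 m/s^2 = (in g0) 4.249. Check: 1 ft/s^2 = 0.3048 m/s^2, so 12.69 ft/s^2 = 12.69 * 0.3048 = 3.867912 m/s^2. 37.8 m/s^2 is already in m/s^2. Sum: 3.867912 + 37.8 = 41.667912 m/s^2. 1 g0 = 9.80665 m/s^2, so 41.667912 m/s^2 = 41.667912 / 9.80665 = 4.2489445 g0 ≈ 4.249 g0 (4 s.f.).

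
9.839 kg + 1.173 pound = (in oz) 365.8. Check: 9.839 kg is already in kg. 1 pound = 0.45359237 kg, so 1.173 pound = 1.173 * 0.45359237 = 0.53206385 kg. Sum: 9.839 + 0.53206385 = 10.371064 kg. 1 oz = 0.028349523 kg, so 10.371064 kg = 10.371064 / 0.028349523 = 365.82851 oz ≈ 365.8 oz (4 s.f.).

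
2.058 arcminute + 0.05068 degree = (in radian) 1 arcminute = 0.00029088821 rad, so 2.058 arcminute = 2.058 * 0.00029088821 = 0.00059864793 rad. 1 degree = 0.017453293 rad, so 0.05068 degree = 0.05068 * 0.017453293 = 0.00088453286 rad. Sum: 0.00059864793 + 0.00088453286 = 0.0014831808 rad. 0.0014831808 rad = 0.0014831808 radian ≈ 0.001483 radian (4 s.f.). Final answer: 0.001483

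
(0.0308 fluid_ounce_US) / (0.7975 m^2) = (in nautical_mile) 1 fluid_ounce_US = 2.957353e-05 m^3, so 0.0308 fluid_ounce_US = 0.0308 * 2.957353e-05 = 9.1086471e-07 m^3. 0.7975 m^2 is already in m^2. Combine: 9.1086471e-07 m^3 / 0.7975 m^2 = 1.1421501e-06 m. 1 nautical_mile = 1852 m, so 1.1421501e-06 m = 1.1421501e-06 / 1852 = 6.1671172e-10 nautical_mile ≈ 6.167e-10 nautical_mile (4 s.f.). Final answer: 6.167e-10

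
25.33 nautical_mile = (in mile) 1 nautical_mile = 1852 m, so 25.33 nautical_mile = 25.33 * 1852 = 46911.16 m. 1 mile = 1609.344 m, so 46911.16 m = 46911.16 / 1609.344 = 29.149243 mile ≈ 29.15 mile (4 s.f.). Final answer: 29.15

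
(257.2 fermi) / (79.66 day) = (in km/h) 1.345e-19. Check: 1 fermi = 1e-15 m, so 257.2 fermi = 257.2 * 1e-15 = 2.572e-13 m. 1 day = 86400 s, so 79.66 day = 79.66 * 86400 = 6882624 s. Combine: 2.572e-13 m / 6882624 s = 3.7369468e-20 m/s. 1 km/h = 0.27777778 m/s, so 3.7369468e-20 m/s = 3.7369468e-20 / 0.27777778 = 1.3453009e-19 km/h ≈ 1.345e-19 km/h (4 s.f.).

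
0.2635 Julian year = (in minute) 1.386e+05. Check: 1 Julian year = 31557600 s, so 0.2635 Julian year = 0.2635 * 31557600 = 8315427.6 s. 1 minute = 60 s, so 8315427.6 s = 8315427.6 / 60 = 138590.46 minute ≈ 1.386e+05 minute (4 s.f.).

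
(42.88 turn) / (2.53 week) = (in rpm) 0.001681. Check: 1 turn = 6.2831853 rad, so 42.88 turn = 42.88 * 6.2831853 = 269.42299 rad. 1 week = 604800 s, so 2.53 week = 2.53 * 604800 = 1530144 s. Combine: 269.42299 rad / 1530144 s = 0.00017607688 rad/s. 1 rpm = 0.10471976 rad/s, so 0.00017607688 rad/s = 0.00017607688 / 0.10471976 = 0.0016814104 rpm ≈ 0.001681 rpm (4 s.f.).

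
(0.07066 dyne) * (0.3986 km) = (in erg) 1 dyne = 1e-05 N, so 0.07066 dyne = 0.07066 * 1e-05 = 7.066e-07 N. 1 km = 1000 m, so 0.3986 km = 0.3986 * 1000 = 398.6 m. Combine: 7.066e-07 N * 398.6 m = 0.00028165076 J. 1 erg = 1e-07 J, so 0.00028165076 J = 0.00028165076 / 1e-07 = 2816.5076 erg ≈ 2817 erg (4 s.f.). Final answer: 2817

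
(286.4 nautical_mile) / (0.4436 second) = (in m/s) 1.196e+06. Check: 1 nautical_mile = 1852 m, so 286.4 nautical_mile = 286.4 * 1852 = 530412.8 m. 0.4436 second = 0.4436 s. Combine: 530412.8 m / 0.4436 s = 1195700.6 m/s. Result: 1195700.6 m/s ≈ 1.196e+06 m/s (4 s.f.).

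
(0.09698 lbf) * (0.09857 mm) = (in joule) 1 lbf = 4.4482216 N, so 0.09698 lbf = 0.09698 * 4.4482216 = 0.43138853 N. 1 mm = 0.001 m, so 0.09857 mm = 0.09857 * 0.001 = 9.857e-05 m. Combine: 0.43138853 N * 9.857e-05 m = 4.2521968e-05 J. 4.2521968e-05 J = 4.2521968e-05 joule ≈ 4.252e-05 joule (4 s.f.). Final answer: 4.252e-05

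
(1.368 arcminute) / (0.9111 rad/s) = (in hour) 1 arcminute = 0.00029088821 rad, so 1.368 arcminute = 1.368 * 0.00029088821 = 0.00039793507 rad. 0.9111 rad/s is already in rad/s. Combine: 0.00039793507 rad / 0.9111 rad/s = 0.00043676333 s. 1 hour = 3600 s, so 0.00043676333 s = 0.00043676333 / 3600 = 1.2132315e-07 hour ≈ 1.213e-07 hour (4 s.f.). Final answer: 1.213e-07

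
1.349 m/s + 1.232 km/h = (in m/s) 1.349 m/s is already in m/s. 1 km/h = 0.27777778 m/s, so 1.232 km/h = 1.232 * 0.27777778 = 0.34222222 m/s. Sum: 1.349 + 0.34222222 = 1.6912222 m/s. Result: 1.6912222 m/s ≈ 1.691 m/s (4 s.f.). Final answer: 1.691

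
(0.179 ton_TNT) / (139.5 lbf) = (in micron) 1.207e+12. Check: 1 ton_TNT = 4.184e+09 J, so 0.179 ton_TNT = 0.179 * 4.184e+09 = 7.48936e+08 J. 1 lbf = 4.4482216 N, so 139.5 lbf = 139.5 * 4.4482216 = 620.52692 N. Combine: 7.48936e+08 J / 620.52692 N = 1206935.6 m. 1 micron = 1e-06 m, so 1206935.6 m = 1206935.6 / 1e-06 = 1.2069356e+12 micron ≈ 1.207e+12 micron (4 s.f.).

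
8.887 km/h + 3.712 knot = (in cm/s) 1 km/h = 0.27777778 m/s, so 8.887 km/h = 8.887 * 0.27777778 = 2.4686111 m/s. 1 knot = 0.51444444 m/s, so 3.712 knot = 3.712 * 0.51444444 = 1.9096178 m/s. Sum: 2.4686111 + 1.9096178 = 4.3782289 m/s. 1 cm/s = 0.01 m/s, so 4.3782289 m/s = 4.3782289 / 0.01 = 437.82289 cm/s ≈ 437.8 cm/s (4 s.f.). Final answer: 437.8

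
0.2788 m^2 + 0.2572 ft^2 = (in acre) 0.2788 m^2 is already in m^2. 1 ft^2 = 0.09290304 m^2, so 0.2572 ft^2 = 0.2572 * 0.09290304 = 0.023894662 m^2. Sum: 0.2788 + 0.023894662 = 0.30269466 m^2. 1 acre = 4046.8564 m^2, so 0.30269466 m^2 = 0.30269466 / 4046.8564 = 7.479748e-05 acre ≈ 7.48e-05 acre (4 s.f.). Final answer: 7.48e-05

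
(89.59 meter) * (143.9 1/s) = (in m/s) 1.289e+04. Check: 89.59 meter = 89.59 m. 143.9 1/s = 143.9 Hz. Combine: 89.59 m * 143.9 Hz = 12892.001 m/s. Result: 12892.001 m/s ≈ 1.289e+04 m/s (4 s.f.).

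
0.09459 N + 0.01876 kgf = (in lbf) 0.09459 N is already in N. 1 kgf = 9.80665 N, so 0.01876 kgf = 0.01876 * 9.80665 = 0.18397275 N. Sum: 0.09459 + 0.18397275 = 0.27856275 N. 1 lbf = 4.4482216 N, so 0.27856275 N = 0.27856275 / 4.4482216 = 0.062623398 lbf ≈ 0.06262 lbf (4 s.f.). Final answer: 0.06262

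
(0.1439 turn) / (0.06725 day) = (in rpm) 1 turn = 6.2831853 rad, so 0.1439 turn = 0.1439 * 6.2831853 = 0.90415037 rad. 1 day = 86400 s, so 0.06725 day = 0.06725 * 86400 = 5810.4 s. Combine: 0.90415037 rad / 5810.4 s = 0.00015560897 rad/s. 1 rpm = 0.10471976 rad/s, so 0.00015560897 rad/s = 0.00015560897 / 0.10471976 = 0.0014859562 rpm ≈ 0.001486 rpm (4 s.f.). Final answer: 0.001486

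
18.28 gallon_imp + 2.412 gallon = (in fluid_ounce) 3119. Check: 1 gallon_imp = 0.00454609 m^3, so 18.28 gallon_imp = 18.28 * 0.00454609 = 0.083102525 m^3. 1 gallon = 0.0037854118 m^3, so 2.412 gallon = 2.412 * 0.0037854118 = 0.0091304132 m^3. Sum: 0.083102525 + 0.0091304132 = 0.092232938 m^3. 1 fluid_ounce = 2.957353e-05 m^3, so 0.092232938 m^3 = 0.092232938 / 2.957353e-05 = 3118.7667 fluid_ounce ≈ 3119 fluid_ounce (4 s.f.).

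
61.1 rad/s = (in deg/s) 3501. Check: 1 deg/s = 0.017453293 rad/s, so 61.1 rad/s = 61.1 / 0.017453293 = 3500.7721 deg/s ≈ 3501 deg/s (4 s.f.).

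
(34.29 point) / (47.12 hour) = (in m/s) 1 point = 0.00035277778 m, so 34.29 point = 34.29 * 0.00035277778 = 0.01209675 m. 1 hour = 3600 s, so 47.12 hour = 47.12 * 3600 = 169632 s. Combine: 0.01209675 m / 169632 s = 7.1311722e-08 m/s. Result: 7.1311722e-08 m/s ≈ 7.131e-08 m/s (4 s.f.). Final answer: 7.131e-08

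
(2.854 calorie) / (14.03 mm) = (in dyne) 1 calorie = 4.184 J, so 2.854 calorie = 2.854 * 4.184 = 11.941136 J. 1 mm = 0.001 m, so 14.03 mm = 14.03 * 0.001 = 0.01403 m. Combine: 11.941136 J / 0.01403 m = 851.11447 N. 1 dyne = 1e-05 N, so 851.11447 N = 851.11447 / 1e-05 = 85111447 dyne ≈ 8.511e+07 dyne (4 s.f.). Final answer: 8.511e+07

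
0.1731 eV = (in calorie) 6.629e-21. Check: 1 eV = 1.6021766e-19 J, so 0.1731 eV = 0.1731 * 1.6021766e-19 = 2.7733678e-20 J. 1 calorie = 4.184 J, so 2.7733678e-20 J = 2.7733678e-20 / 4.184 = 6.628508e-21 calorie ≈ 6.629e-21 calorie (4 s.f.).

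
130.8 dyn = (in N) 1 dyn = 1e-05 N, so 130.8 dyn = 130.8 * 1e-05 = 0.001308 N. Result: 0.001308 N. Final answer: 0.001308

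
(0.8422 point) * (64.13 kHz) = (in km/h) 1 point = 0.00035277778 m, so 0.8422 point = 0.8422 * 0.00035277778 = 0.00029710944 m. 1 kHz = 1000 Hz, so 64.13 kHz = 64.13 * 1000 = 64130 Hz. Combine: 0.00029710944 m * 64130 Hz = 19.053629 m/s. 1 km/h = 0.27777778 m/s, so 19.053629 m/s = 19.053629 / 0.27777778 = 68.593063 km/h ≈ 68.59 km/h (4 s.f.). Final answer: 68.59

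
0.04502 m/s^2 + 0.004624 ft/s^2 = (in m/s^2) 0.04643. Check: 0.04502 m/s^2 is already in m/s^2. 1 ft/s^2 = 0.3048 m/s^2, so 0.004624 ft/s^2 = 0.004624 * 0.3048 = 0.0014093952 m/s^2. Sum: 0.04502 + 0.0014093952 = 0.046429395 m/s^2. Result: 0.046429395 m/s^2 ≈ 0.04643 m/s^2 (4 s.f.).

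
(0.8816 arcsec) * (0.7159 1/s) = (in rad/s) 3.06e-06. Check: 1 arcsec = 4.8481368e-06 rad, so 0.8816 arcsec = 0.8816 * 4.8481368e-06 = 4.2741174e-06 rad. 0.7159 1/s = 0.7159 Hz. Combine: 4.2741174e-06 rad * 0.7159 Hz = 3.0598407e-06 rad/s. Result: 3.0598407e-06 rad/s ≈ 3.06e-06 rad/s (4 s.f.).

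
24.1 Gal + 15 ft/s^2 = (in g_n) 1 Gal = 0.01 m/s^2, so 24.1 Gal = 24.1 * 0.01 = 0.241 m/s^2. 1 ft/s^2 = 0.3048 m/s^2, so 15 ft/s^2 = 15 * 0.3048 = 4.572 m/s^2. Sum: 0.241 + 4.572 = 4.813 m/s^2. 1 g_n = 9.80665 m/s^2, so 4.813 m/s^2 = 4.813 / 9.80665 = 0.49078941 g_n ≈ 0.4908 g_n (4 s.f.). Final answer: 0.4908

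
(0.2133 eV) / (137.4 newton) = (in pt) 7.05e-19. Check: 1 eV = 1.6021766e-19 J, so 0.2133 eV = 0.2133 * 1.6021766e-19 = 3.4174428e-20 J. 137.4 newton = 137.4 N. Combine: 3.4174428e-20 J / 137.4 N = 2.4872218e-22 m. 1 pt = 0.00035277778 m, so 2.4872218e-22 m = 2.4872218e-22 / 0.00035277778 = 7.0503925e-19 pt ≈ 7.05e-19 pt (4 s.f.).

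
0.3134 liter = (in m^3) 0.0003134. Check: 1 liter = 0.001 m^3, so 0.3134 liter = 0.3134 * 0.001 = 0.0003134 m^3. Result: 0.0003134 m^3.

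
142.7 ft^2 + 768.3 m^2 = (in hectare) 0.07816. Check: 1 ft^2 = 0.09290304 m^2, so 142.7 ft^2 = 142.7 * 0.09290304 = 13.257264 m^2. 768.3 m^2 is already in m^2. Sum: 13.257264 + 768.3 = 781.55726 m^2. 1 hectare = 10000 m^2, so 781.55726 m^2 = 781.55726 / 10000 = 0.078155726 hectare ≈ 0.07816 hectare (4 s.f.).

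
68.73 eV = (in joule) 1 eV = 1.6021766e-19 J, so 68.73 eV = 68.73 * 1.6021766e-19 = 1.101176e-17 J. 1.101176e-17 J = 1.101176e-17 joule ≈ 1.101e-17 joule (4 s.f.). Final answer: 1.101e-17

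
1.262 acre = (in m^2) 1 acre = 4046.8564 m^2, so 1.262 acre = 1.262 * 4046.8564 = 5107.1328 m^2. Result: 5107.1328 m^2 ≈ 5107 m^2 (4 s.f.). Final answer: 5107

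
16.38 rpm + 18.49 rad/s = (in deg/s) 1158. Check: 1 rpm = 0.10471976 rad/s, so 16.38 rpm = 16.38 * 0.10471976 = 1.7153096 rad/s. 18.49 rad/s is already in rad/s. Sum: 1.7153096 + 18.49 = 20.20531 rad/s. 1 deg/s = 0.017453293 rad/s, so 20.20531 rad/s = 20.20531 / 0.017453293 = 1157.679 deg/s ≈ 1158 deg/s (4 s.f.).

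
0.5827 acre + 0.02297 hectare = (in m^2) 1 acre = 4046.8564 m^2, so 0.5827 acre = 0.5827 * 4046.8564 = 2358.1032 m^2. 1 hectare = 10000 m^2, so 0.02297 hectare = 0.02297 * 10000 = 229.7 m^2. Sum: 2358.1032 + 229.7 = 2587.8032 m^2. Result: 2587.8032 m^2 ≈ 2588 m^2 (4 s.f.). Final answer: 2588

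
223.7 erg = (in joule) 1 erg = 1e-07 J, so 223.7 erg = 223.7 * 1e-07 = 2.237e-05 J. 2.237e-05 J = 2.237e-05 joule. Final answer: 2.237e-05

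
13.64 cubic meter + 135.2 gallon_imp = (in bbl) 13.64 cubic meter = 13.64 m^3. 1 gallon_imp = 0.00454609 m^3, so 135.2 gallon_imp = 135.2 * 0.00454609 = 0.61463137 m^3. Sum: 13.64 + 0.61463137 = 14.254631 m^3. 1 bbl = 0.15898729 m^3, so 14.254631 m^3 = 14.254631 / 0.15898729 = 89.658934 bbl ≈ 89.66 bbl (4 s.f.). Final answer: 89.66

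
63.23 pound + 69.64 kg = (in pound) 216.8. Check: 1 pound = 0.45359237 kg, so 63.23 pound = 63.23 * 0.45359237 = 28.680646 kg. 69.64 kg is already in kg. Sum: 28.680646 + 69.64 = 98.320646 kg. 1 pound = 0.45359237 kg, so 98.320646 kg = 98.320646 / 0.45359237 = 216.75992 pound ≈ 216.8 pound (4 s.f.).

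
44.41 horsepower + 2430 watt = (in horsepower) 47.67. Check: 1 horsepower = 745.69987 W, so 44.41 horsepower = 44.41 * 745.69987 = 33116.531 W. 2430 watt = 2430 W. Sum: 33116.531 + 2430 = 35546.531 W. 1 horsepower = 745.69987 W, so 35546.531 W = 35546.531 / 745.69987 = 47.668684 horsepower ≈ 47.67 horsepower (4 s.f.).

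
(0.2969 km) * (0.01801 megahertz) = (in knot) 1 km = 1000 m, so 0.2969 km = 0.2969 * 1000 = 296.9 m. 1 megahertz = 1000000 Hz, so 0.01801 megahertz = 0.01801 * 1000000 = 18010 Hz. Combine: 296.9 m * 18010 Hz = 5347169 m/s. 1 knot = 0.51444444 m/s, so 5347169 m/s = 5347169 / 0.51444444 = 10394065 knot ≈ 1.039e+07 knot (4 s.f.). Final answer: 1.039e+07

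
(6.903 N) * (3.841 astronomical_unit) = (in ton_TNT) 948. Check: 6.903 N is already in N. 1 astronomical_unit = 1.4959787e+11 m, so 3.841 astronomical_unit = 3.841 * 1.4959787e+11 = 5.7460542e+11 m. Combine: 6.903 N * 5.7460542e+11 m = 3.9665012e+12 J. 1 ton_TNT = 4.184e+09 J, so 3.9665012e+12 J = 3.9665012e+12 / 4.184e+09 = 948.01654 ton_TNT ≈ 948 ton_TNT (4 s.f.).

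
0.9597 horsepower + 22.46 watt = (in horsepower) 0.9898. Check: 1 horsepower = 745.69987 W, so 0.9597 horsepower = 0.9597 * 745.69987 = 715.64817 W. 22.46 watt = 22.46 W. Sum: 715.64817 + 22.46 = 738.10817 W. 1 horsepower = 745.69987 W, so 738.10817 W = 738.10817 / 745.69987 = 0.98981936 horsepower ≈ 0.9898 horsepower (4 s.f.).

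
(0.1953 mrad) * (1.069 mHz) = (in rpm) 1 mrad = 0.001 rad, so 0.1953 mrad = 0.1953 * 0.001 = 0.0001953 rad. 1 mHz = 0.001 Hz, so 1.069 mHz = 1.069 * 0.001 = 0.001069 Hz. Combine: 0.0001953 rad * 0.001069 Hz = 2.087757e-07 rad/s. 1 rpm = 0.10471976 rad/s, so 2.087757e-07 rad/s = 2.087757e-07 / 0.10471976 = 1.9936611e-06 rpm ≈ 1.994e-06 rpm (4 s.f.). Final answer: 1.994e-06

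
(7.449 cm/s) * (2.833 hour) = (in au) 5.078e-09. Check: 1 cm/s = 0.01 m/s, so 7.449 cm/s = 7.449 * 0.01 = 0.07449 m/s. 1 hour = 3600 s, so 2.833 hour = 2.833 * 3600 = 10198.8 s. Combine: 0.07449 m/s * 10198.8 s = 759.70861 m. 1 au = 1.4959787e+11 m, so 759.70861 m = 759.70861 / 1.4959787e+11 = 5.0783384e-09 au ≈ 5.078e-09 au (4 s.f.).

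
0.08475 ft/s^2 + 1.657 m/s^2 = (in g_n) 1 ft/s^2 = 0.3048 m/s^2, so 0.08475 ft/s^2 = 0.08475 * 0.3048 = 0.0258318 m/s^2. 1.657 m/s^2 is already in m/s^2. Sum: 0.0258318 + 1.657 = 1.6828318 m/s^2. 1 g_n = 9.80665 m/s^2, so 1.6828318 m/s^2 = 1.6828318 / 9.80665 = 0.17160109 g_n ≈ 0.1716 g_n (4 s.f.). Final answer: 0.1716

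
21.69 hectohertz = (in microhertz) 1 hectohertz = 100 Hz, so 21.69 hectohertz = 21.69 * 100 = 2169 Hz. 1 microhertz = 1e-06 Hz, so 2169 Hz = 2169 / 1e-06 = 2.169e+09 microhertz. Final answer: 2.169e+09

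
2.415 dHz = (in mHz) 1 dHz = 0.1 Hz, so 2.415 dHz = 2.415 * 0.1 = 0.2415 Hz. 1 mHz = 0.001 Hz, so 0.2415 Hz = 0.2415 / 0.001 = 241.5 mHz. Final answer: 241.5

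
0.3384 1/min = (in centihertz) 0.564. Check: 1 1/min = 0.016666667 Hz, so 0.3384 1/min = 0.3384 * 0.016666667 = 0.00564 Hz. 1 centihertz = 0.01 Hz, so 0.00564 Hz = 0.00564 / 0.01 = 0.564 centihertz.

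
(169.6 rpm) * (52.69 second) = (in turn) 1 rpm = 0.10471976 rad/s, so 169.6 rpm = 169.6 * 0.10471976 = 17.76047 rad/s. 52.69 second = 52.69 s. Combine: 17.76047 rad/s * 52.69 s = 935.79919 rad. 1 turn = 6.2831853 rad, so 935.79919 rad = 935.79919 / 6.2831853 = 148.93707 turn ≈ 148.9 turn (4 s.f.). Final answer: 148.9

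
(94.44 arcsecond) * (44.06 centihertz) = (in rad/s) 0.0002017. Check: 1 arcsecond = 4.8481368e-06 rad, so 94.44 arcsecond = 94.44 * 4.8481368e-06 = 0.00045785804 rad. 1 centihertz = 0.01 Hz, so 44.06 centihertz = 44.06 * 0.01 = 0.4406 Hz. Combine: 0.00045785804 rad * 0.4406 Hz = 0.00020173225 rad/s. Result: 0.00020173225 rad/s ≈ 0.0002017 rad/s (4 s.f.).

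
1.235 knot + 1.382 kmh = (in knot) 1.981. Check: 1 knot = 0.51444444 m/s, so 1.235 knot = 1.235 * 0.51444444 = 0.63533889 m/s. 1 kmh = 0.27777778 m/s, so 1.382 kmh = 1.382 * 0.27777778 = 0.38388889 m/s. Sum: 0.63533889 + 0.38388889 = 1.0192278 m/s. 1 knot = 0.51444444 m/s, so 1.0192278 m/s = 1.0192278 / 0.51444444 = 1.9812203 knot ≈ 1.981 knot (4 s.f.).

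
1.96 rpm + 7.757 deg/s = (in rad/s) 0.3406. Check: 1 rpm = 0.10471976 rad/s, so 1.96 rpm = 1.96 * 0.10471976 = 0.20525072 rad/s. 1 deg/s = 0.017453293 rad/s, so 7.757 deg/s = 7.757 * 0.017453293 = 0.13538519 rad/s. Sum: 0.20525072 + 0.13538519 = 0.34063591 rad/s. Result: 0.34063591 rad/s ≈ 0.3406 rad/s (4 s.f.).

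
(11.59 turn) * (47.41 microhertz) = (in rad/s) 1 turn = 6.2831853 rad, so 11.59 turn = 11.59 * 6.2831853 = 72.822118 rad. 1 microhertz = 1e-06 Hz, so 47.41 microhertz = 47.41 * 1e-06 = 4.741e-05 Hz. Combine: 72.822118 rad * 4.741e-05 Hz = 0.0034524966 rad/s. Result: 0.0034524966 rad/s ≈ 0.003452 rad/s (4 s.f.). Final answer: 0.003452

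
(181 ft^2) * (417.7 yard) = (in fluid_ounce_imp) 1 ft^2 = 0.09290304 m^2, so 181 ft^2 = 181 * 0.09290304 = 16.81545 m^2. 1 yard = 0.9144 m, so 417.7 yard = 417.7 * 0.9144 = 381.94488 m. Combine: 16.81545 m^2 * 381.94488 m = 6422.5751 m^3. 1 fluid_ounce_imp = 2.8413063e-05 m^3, so 6422.5751 m^3 = 6422.5751 / 2.8413063e-05 = 2.2604304e+08 fluid_ounce_imp ≈ 2.26e+08 fluid_ounce_imp (4 s.f.). Final answer: 2.26e+08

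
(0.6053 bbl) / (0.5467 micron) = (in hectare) 1 bbl = 0.15898729 m^3, so 0.6053 bbl = 0.6053 * 0.15898729 = 0.09623501 m^3. 1 micron = 1e-06 m, so 0.5467 micron = 0.5467 * 1e-06 = 5.467e-07 m. Combine: 0.09623501 m^3 / 5.467e-07 m = 176028.92 m^2. 1 hectare = 10000 m^2, so 176028.92 m^2 = 176028.92 / 10000 = 17.602892 hectare ≈ 17.6 hectare (4 s.f.). Final answer: 17.6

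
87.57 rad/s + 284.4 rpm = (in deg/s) 6724. Check: 87.57 rad/s is already in rad/s. 1 rpm = 0.10471976 rad/s, so 284.4 rpm = 284.4 * 0.10471976 = 29.782298 rad/s. Sum: 87.57 + 29.782298 = 117.3523 rad/s. 1 deg/s = 0.017453293 rad/s, so 117.3523 rad/s = 117.3523 / 0.017453293 = 6723.7914 deg/s ≈ 6724 deg/s (4 s.f.).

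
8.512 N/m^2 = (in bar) 8.512 N/m^2 = 8.512 Pa. 1 bar = 100000 Pa, so 8.512 Pa = 8.512 / 100000 = 8.512e-05 bar. Final answer: 8.512e-05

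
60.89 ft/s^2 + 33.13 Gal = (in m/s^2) 18.89. Check: 1 ft/s^2 = 0.3048 m/s^2, so 60.89 ft/s^2 = 60.89 * 0.3048 = 18.559272 m/s^2. 1 Gal = 0.01 m/s^2, so 33.13 Gal = 33.13 * 0.01 = 0.3313 m/s^2. Sum: 18.559272 + 0.3313 = 18.890572 m/s^2. Result: 18.890572 m/s^2 ≈ 18.89 m/s^2 (4 s.f.).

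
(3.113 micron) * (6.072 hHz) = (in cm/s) 1 micron = 1e-06 m, so 3.113 micron = 3.113 * 1e-06 = 3.113e-06 m. 1 hHz = 100 Hz, so 6.072 hHz = 6.072 * 100 = 607.2 Hz. Combine: 3.113e-06 m * 607.2 Hz = 0.0018902136 m/s. 1 cm/s = 0.01 m/s, so 0.0018902136 m/s = 0.0018902136 / 0.01 = 0.18902136 cm/s ≈ 0.189 cm/s (4 s.f.). Final answer: 0.189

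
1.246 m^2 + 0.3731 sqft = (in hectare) 1.246 m^2 is already in m^2. 1 sqft = 0.09290304 m^2, so 0.3731 sqft = 0.3731 * 0.09290304 = 0.034662124 m^2. Sum: 1.246 + 0.034662124 = 1.2806621 m^2. 1 hectare = 10000 m^2, so 1.2806621 m^2 = 1.2806621 / 10000 = 0.00012806621 hectare ≈ 0.0001281 hectare (4 s.f.). Final answer: 0.0001281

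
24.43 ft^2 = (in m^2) 1 ft^2 = 0.09290304 m^2, so 24.43 ft^2 = 24.43 * 0.09290304 = 2.2696213 m^2. Result: 2.2696213 m^2 ≈ 2.27 m^2 (4 s.f.). Final answer: 2.27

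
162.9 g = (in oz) 5.746. Check: 1 g = 0.001 kg, so 162.9 g = 162.9 * 0.001 = 0.1629 kg. 1 oz = 0.028349523 kg, so 0.1629 kg = 0.1629 / 0.028349523 = 5.7461284 oz ≈ 5.746 oz (4 s.f.).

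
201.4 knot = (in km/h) 373. Check: 1 knot = 0.51444444 m/s, so 201.4 knot = 201.4 * 0.51444444 = 103.60911 m/s. 1 km/h = 0.27777778 m/s, so 103.60911 m/s = 103.60911 / 0.27777778 = 372.9928 km/h ≈ 373 km/h (4 s.f.).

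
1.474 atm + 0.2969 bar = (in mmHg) 1343. Check: 1 atm = 101325 Pa, so 1.474 atm = 1.474 * 101325 = 149353.05 Pa. 1 bar = 100000 Pa, so 0.2969 bar = 0.2969 * 100000 = 29690 Pa. Sum: 149353.05 + 29690 = 179043.05 Pa. 1 mmHg = 133.32237 Pa, so 179043.05 Pa = 179043.05 / 133.32237 = 1342.9333 mmHg ≈ 1343 mmHg (4 s.f.).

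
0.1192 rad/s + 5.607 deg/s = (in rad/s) 0.1192 rad/s is already in rad/s. 1 deg/s = 0.017453293 rad/s, so 5.607 deg/s = 5.607 * 0.017453293 = 0.097860611 rad/s. Sum: 0.1192 + 0.097860611 = 0.21706061 rad/s. Result: 0.21706061 rad/s ≈ 0.2171 rad/s (4 s.f.). Final answer: 0.2171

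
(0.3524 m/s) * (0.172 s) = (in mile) 0.3524 m/s is already in m/s. 0.172 s is already in s. Combine: 0.3524 m/s * 0.172 s = 0.0606128 m. 1 mile = 1609.344 m, so 0.0606128 m = 0.0606128 / 1609.344 = 3.7663048e-05 mile ≈ 3.766e-05 mile (4 s.f.). Final answer: 3.766e-05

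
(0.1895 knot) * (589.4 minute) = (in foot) 1.131e+04. Check: 1 knot = 0.51444444 m/s, so 0.1895 knot = 0.1895 * 0.51444444 = 0.097487222 m/s. 1 minute = 60 s, so 589.4 minute = 589.4 * 60 = 35364 s. Combine: 0.097487222 m/s * 35364 s = 3447.5381 m. 1 foot = 0.3048 m, so 3447.5381 m = 3447.5381 / 0.3048 = 11310.821 foot ≈ 1.131e+04 foot (4 s.f.).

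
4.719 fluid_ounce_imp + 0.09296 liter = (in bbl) 1 fluid_ounce_imp = 2.8413063e-05 m^3, so 4.719 fluid_ounce_imp = 4.719 * 2.8413063e-05 = 0.00013408124 m^3. 1 liter = 0.001 m^3, so 0.09296 liter = 0.09296 * 0.001 = 9.296e-05 m^3. Sum: 0.00013408124 + 9.296e-05 = 0.00022704124 m^3. 1 bbl = 0.15898729 m^3, so 0.00022704124 m^3 = 0.00022704124 / 0.15898729 = 0.0014280464 bbl ≈ 0.001428 bbl (4 s.f.). Final answer: 0.001428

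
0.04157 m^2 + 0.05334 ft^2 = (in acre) 0.04157 m^2 is already in m^2. 1 ft^2 = 0.09290304 m^2, so 0.05334 ft^2 = 0.05334 * 0.09290304 = 0.0049554482 m^2. Sum: 0.04157 + 0.0049554482 = 0.046525448 m^2. 1 acre = 4046.8564 m^2, so 0.046525448 m^2 = 0.046525448 / 4046.8564 = 1.1496689e-05 acre ≈ 1.15e-05 acre (4 s.f.). Final answer: 1.15e-05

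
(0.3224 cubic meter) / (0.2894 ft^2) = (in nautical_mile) 0.006475. Check: 0.3224 cubic meter = 0.3224 m^3. 1 ft^2 = 0.09290304 m^2, so 0.2894 ft^2 = 0.2894 * 0.09290304 = 0.02688614 m^2. Combine: 0.3224 m^3 / 0.02688614 m^2 = 11.991309 m. 1 nautical_mile = 1852 m, so 11.991309 m = 11.991309 / 1852 = 0.0064747887 nautical_mile ≈ 0.006475 nautical_mile (4 s.f.).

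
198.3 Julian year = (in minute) 1.043e+08. Check: 1 Julian year = 31557600 s, so 198.3 Julian year = 198.3 * 31557600 = 6.2578721e+09 s. 1 minute = 60 s, so 6.2578721e+09 s = 6.2578721e+09 / 60 = 1.0429787e+08 minute ≈ 1.043e+08 minute (4 s.f.).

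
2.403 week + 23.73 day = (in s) 1 week = 604800 s, so 2.403 week = 2.403 * 604800 = 1453334.4 s. 1 day = 86400 s, so 23.73 day = 23.73 * 86400 = 2050272 s. Sum: 1453334.4 + 2050272 = 3503606.4 s. Result: 3503606.4 s ≈ 3.504e+06 s (4 s.f.). Final answer: 3.504e+06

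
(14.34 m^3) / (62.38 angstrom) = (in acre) 14.34 m^3 is already in m^3. 1 angstrom = 1e-10 m, so 62.38 angstrom = 62.38 * 1e-10 = 6.238e-09 m. Combine: 14.34 m^3 / 6.238e-09 m = 2.2988137e+09 m^2. 1 acre = 4046.8564 m^2, so 2.2988137e+09 m^2 = 2.2988137e+09 / 4046.8564 = 568049.24 acre ≈ 5.68e+05 acre (4 s.f.). Final answer: 5.68e+05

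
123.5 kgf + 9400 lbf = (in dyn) 1 kgf = 9.80665 N, so 123.5 kgf = 123.5 * 9.80665 = 1211.1213 N. 1 lbf = 4.4482216 N, so 9400 lbf = 9400 * 4.4482216 = 41813.283 N. Sum: 1211.1213 + 41813.283 = 43024.404 N. 1 dyn = 1e-05 N, so 43024.404 N = 43024.404 / 1e-05 = 4.3024404e+09 dyn ≈ 4.302e+09 dyn (4 s.f.). Final answer: 4.302e+09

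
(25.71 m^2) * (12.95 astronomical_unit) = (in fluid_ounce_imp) 1.753e+18. Check: 25.71 m^2 is already in m^2. 1 astronomical_unit = 1.4959787e+11 m, so 12.95 astronomical_unit = 12.95 * 1.4959787e+11 = 1.9372924e+12 m. Combine: 25.71 m^2 * 1.9372924e+12 m = 4.9807788e+13 m^3. 1 fluid_ounce_imp = 2.8413063e-05 m^3, so 4.9807788e+13 m^3 = 4.9807788e+13 / 2.8413063e-05 = 1.7529891e+18 fluid_ounce_imp ≈ 1.753e+18 fluid_ounce_imp (4 s.f.).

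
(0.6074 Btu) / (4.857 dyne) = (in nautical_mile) 1 Btu = 1055.0559 J, so 0.6074 Btu = 0.6074 * 1055.0559 = 640.84092 J. 1 dyne = 1e-05 N, so 4.857 dyne = 4.857 * 1e-05 = 4.857e-05 N. Combine: 640.84092 J / 4.857e-05 N = 13194172 m. 1 nautical_mile = 1852 m, so 13194172 m = 13194172 / 1852 = 7124.2828 nautical_mile ≈ 7124 nautical_mile (4 s.f.). Final answer: 7124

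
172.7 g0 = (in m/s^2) 1 g0 = 9.80665 m/s^2, so 172.7 g0 = 172.7 * 9.80665 = 1693.6085 m/s^2. Result: 1693.6085 m/s^2 ≈ 1694 m/s^2 (4 s.f.). Final answer: 1694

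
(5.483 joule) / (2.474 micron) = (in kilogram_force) 2.26e+05. Check: 5.483 joule = 5.483 J. 1 micron = 1e-06 m, so 2.474 micron = 2.474 * 1e-06 = 2.474e-06 m. Combine: 5.483 J / 2.474e-06 m = 2216249 N. 1 kilogram_force = 9.80665 N, so 2216249 N = 2216249 / 9.80665 = 225994.5 kilogram_force ≈ 2.26e+05 kilogram_force (4 s.f.).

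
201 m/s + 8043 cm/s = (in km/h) 201 m/s is already in m/s. 1 cm/s = 0.01 m/s, so 8043 cm/s = 8043 * 0.01 = 80.43 m/s. Sum: 201 + 80.43 = 281.43 m/s. 1 km/h = 0.27777778 m/s, so 281.43 m/s = 281.43 / 0.27777778 = 1013.148 km/h ≈ 1013 km/h (4 s.f.). Final answer: 1013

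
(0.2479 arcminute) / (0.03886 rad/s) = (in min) 3.093e-05. Check: 1 arcminute = 0.00029088821 rad, so 0.2479 arcminute = 0.2479 * 0.00029088821 = 7.2111187e-05 rad. 0.03886 rad/s is already in rad/s. Combine: 7.2111187e-05 rad / 0.03886 rad/s = 0.0018556662 s. 1 min = 60 s, so 0.0018556662 s = 0.0018556662 / 60 = 3.0927769e-05 min ≈ 3.093e-05 min (4 s.f.).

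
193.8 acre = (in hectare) 78.43. Check: 1 acre = 4046.8564 m^2, so 193.8 acre = 193.8 * 4046.8564 = 784280.77 m^2. 1 hectare = 10000 m^2, so 784280.77 m^2 = 784280.77 / 10000 = 78.428077 hectare ≈ 78.43 hectare (4 s.f.).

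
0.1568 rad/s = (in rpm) 1 rpm = 0.10471976 rad/s, so 0.1568 rad/s = 0.1568 / 0.10471976 = 1.4973297 rpm ≈ 1.497 rpm (4 s.f.). Final answer: 1.497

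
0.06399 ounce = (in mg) 1814. Check: 1 ounce = 0.028349523 kg, so 0.06399 ounce = 0.06399 * 0.028349523 = 0.001814086 kg. 1 mg = 1e-06 kg, so 0.001814086 kg = 0.001814086 / 1e-06 = 1814.086 mg ≈ 1814 mg (4 s.f.).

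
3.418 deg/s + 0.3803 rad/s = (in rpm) 4.201. Check: 1 deg/s = 0.017453293 rad/s, so 3.418 deg/s = 3.418 * 0.017453293 = 0.059655354 rad/s. 0.3803 rad/s is already in rad/s. Sum: 0.059655354 + 0.3803 = 0.43995535 rad/s. 1 rpm = 0.10471976 rad/s, so 0.43995535 rad/s = 0.43995535 / 0.10471976 = 4.2012642 rpm ≈ 4.201 rpm (4 s.f.).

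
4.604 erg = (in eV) 1 erg = 1e-07 J, so 4.604 erg = 4.604 * 1e-07 = 4.604e-07 J. 1 eV = 1.6021766e-19 J, so 4.604e-07 J = 4.604e-07 / 1.6021766e-19 = 2.8735908e+12 eV ≈ 2.874e+12 eV (4 s.f.). Final answer: 2.874e+12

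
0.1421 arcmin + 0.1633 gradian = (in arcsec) 1 arcmin = 0.00029088821 rad, so 0.1421 arcmin = 0.1421 * 0.00029088821 = 4.1335214e-05 rad. 1 gradian = 0.015707963 rad, so 0.1633 gradian = 0.1633 * 0.015707963 = 0.0025651104 rad. Sum: 4.1335214e-05 + 0.0025651104 = 0.0026064456 rad. 1 arcsec = 4.8481368e-06 rad, so 0.0026064456 rad = 0.0026064456 / 4.8481368e-06 = 537.618 arcsec ≈ 537.6 arcsec (4 s.f.). Final answer: 537.6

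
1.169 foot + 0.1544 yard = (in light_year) 5.259e-17. Check: 1 foot = 0.3048 m, so 1.169 foot = 1.169 * 0.3048 = 0.3563112 m. 1 yard = 0.9144 m, so 0.1544 yard = 0.1544 * 0.9144 = 0.14118336 m. Sum: 0.3563112 + 0.14118336 = 0.49749456 m. 1 light_year = 9.4607305e+15 m, so 0.49749456 m = 0.49749456 / 9.4607305e+15 = 5.2585216e-17 light_year ≈ 5.259e-17 light_year (4 s.f.).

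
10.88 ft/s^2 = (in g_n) 1 ft/s^2 = 0.3048 m/s^2, so 10.88 ft/s^2 = 10.88 * 0.3048 = 3.316224 m/s^2. 1 g_n = 9.80665 m/s^2, so 3.316224 m/s^2 = 3.316224 / 9.80665 = 0.33816074 g_n ≈ 0.3382 g_n (4 s.f.). Final answer: 0.3382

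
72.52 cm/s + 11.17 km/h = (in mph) 8.563. Check: 1 cm/s = 0.01 m/s, so 72.52 cm/s = 72.52 * 0.01 = 0.7252 m/s. 1 km/h = 0.27777778 m/s, so 11.17 km/h = 11.17 * 0.27777778 = 3.1027778 m/s. Sum: 0.7252 + 3.1027778 = 3.8279778 m/s. 1 mph = 0.44704 m/s, so 3.8279778 m/s = 3.8279778 / 0.44704 = 8.5629424 mph ≈ 8.563 mph (4 s.f.).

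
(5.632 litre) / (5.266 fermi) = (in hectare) 1.07e+08. Check: 1 litre = 0.001 m^3, so 5.632 litre = 5.632 * 0.001 = 0.005632 m^3. 1 fermi = 1e-15 m, so 5.266 fermi = 5.266 * 1e-15 = 5.266e-15 m. Combine: 0.005632 m^3 / 5.266e-15 m = 1.0695025e+12 m^2. 1 hectare = 10000 m^2, so 1.0695025e+12 m^2 = 1.0695025e+12 / 10000 = 1.0695025e+08 hectare ≈ 1.07e+08 hectare (4 s.f.).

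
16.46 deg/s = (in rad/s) 0.2873. Check: 1 deg/s = 0.017453293 rad/s, so 16.46 deg/s = 16.46 * 0.017453293 = 0.28728119 rad/s. Result: 0.28728119 rad/s ≈ 0.2873 rad/s (4 s.f.).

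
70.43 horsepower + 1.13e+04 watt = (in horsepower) 85.58. Check: 1 horsepower = 745.69987 W, so 70.43 horsepower = 70.43 * 745.69987 = 52519.642 W. 1.13e+04 watt = 11300 W. Sum: 52519.642 + 11300 = 63819.642 W. 1 horsepower = 745.69987 W, so 63819.642 W = 63819.642 / 745.69987 = 85.58355 horsepower ≈ 85.58 horsepower (4 s.f.).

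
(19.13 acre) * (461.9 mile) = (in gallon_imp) 1 acre = 4046.8564 m^2, so 19.13 acre = 19.13 * 4046.8564 = 77416.363 m^2. 1 mile = 1609.344 m, so 461.9 mile = 461.9 * 1609.344 = 743355.99 m. Combine: 77416.363 m^2 * 743355.99 m = 5.7547918e+10 m^3. 1 gallon_imp = 0.00454609 m^3, so 5.7547918e+10 m^3 = 5.7547918e+10 / 0.00454609 = 1.2658772e+13 gallon_imp ≈ 1.266e+13 gallon_imp (4 s.f.). Final answer: 1.266e+13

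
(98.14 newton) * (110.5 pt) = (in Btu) 0.003626. Check: 98.14 newton = 98.14 N. 1 pt = 0.00035277778 m, so 110.5 pt = 110.5 * 0.00035277778 = 0.038981944 m. Combine: 98.14 N * 0.038981944 m = 3.825688 J. 1 Btu = 1055.0559 J, so 3.825688 J = 3.825688 / 1055.0559 = 0.0036260526 Btu ≈ 0.003626 Btu (4 s.f.).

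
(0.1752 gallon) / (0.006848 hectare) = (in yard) 1 gallon = 0.0037854118 m^3, so 0.1752 gallon = 0.1752 * 0.0037854118 = 0.00066320414 m^3. 1 hectare = 10000 m^2, so 0.006848 hectare = 0.006848 * 10000 = 68.48 m^2. Combine: 0.00066320414 m^3 / 68.48 m^2 = 9.68464e-06 m. 1 yard = 0.9144 m, so 9.68464e-06 m = 9.68464e-06 / 0.9144 = 1.0591251e-05 yard ≈ 1.059e-05 yard (4 s.f.). Final answer: 1.059e-05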